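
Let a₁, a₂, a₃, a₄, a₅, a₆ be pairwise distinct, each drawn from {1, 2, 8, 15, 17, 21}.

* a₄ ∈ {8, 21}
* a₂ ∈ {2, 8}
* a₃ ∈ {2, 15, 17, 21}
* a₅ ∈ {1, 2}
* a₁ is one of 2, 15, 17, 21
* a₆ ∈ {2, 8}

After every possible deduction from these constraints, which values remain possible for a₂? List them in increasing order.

2, 8

The 6 variables draw from only 6 values {1, 2, 8, 15, 17, 21}, so each is used; only a₅ can be 1, hence a₅ = 1.
a₂ and a₆ share exactly the 2 values {2, 8}; by pigeonhole those values go to them, so strike 2, 8 from a₁, a₃, a₄.
a₄'s domain is down to {21}, so a₄ = 21. So a₁, a₃ can't be 21.
No further eliminations apply; a₂ can still be any of 2, 8.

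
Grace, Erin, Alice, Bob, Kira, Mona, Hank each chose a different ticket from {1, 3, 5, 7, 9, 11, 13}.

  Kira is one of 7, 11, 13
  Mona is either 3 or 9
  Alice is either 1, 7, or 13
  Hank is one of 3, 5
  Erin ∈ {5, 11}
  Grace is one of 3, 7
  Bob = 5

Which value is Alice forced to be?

1

Bob's domain is down to {5}, so Bob = 5. So Erin, Hank can't be 5.
Hank's domain is down to {3}, so Hank = 3. Strike 3 from Grace, Mona.
Grace's domain is down to {7}, so Grace = 7. So Alice, Kira can't be 7.
Erin must be 11 (only option left). Eliminate 11 elsewhere: Kira.
That leaves Kira = 13. Strike 13 from Alice.
So Alice = 1.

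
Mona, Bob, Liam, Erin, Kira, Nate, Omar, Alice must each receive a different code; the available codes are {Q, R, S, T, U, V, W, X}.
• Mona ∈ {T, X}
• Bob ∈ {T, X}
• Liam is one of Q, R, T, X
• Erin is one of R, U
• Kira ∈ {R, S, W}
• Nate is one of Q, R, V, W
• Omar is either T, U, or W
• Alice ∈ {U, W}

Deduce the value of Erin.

Among the 8 variables, S fits only Kira (and all 8 values in {Q, R, S, T, U, V, W, X} must be used), so Kira = S.
The 7 still-open variables draw from only 7 values {Q, R, T, U, V, W, X}, so each is used; only Nate can be V, hence Nate = V.
Among the 6 still-open variables, Q fits only Liam (and all 6 values in {Q, R, T, U, W, X} must be used), so Liam = Q.
The 5 still-open variables draw from only 5 values {R, T, U, W, X}, so each is used; only Erin can be R, hence Erin = R.

R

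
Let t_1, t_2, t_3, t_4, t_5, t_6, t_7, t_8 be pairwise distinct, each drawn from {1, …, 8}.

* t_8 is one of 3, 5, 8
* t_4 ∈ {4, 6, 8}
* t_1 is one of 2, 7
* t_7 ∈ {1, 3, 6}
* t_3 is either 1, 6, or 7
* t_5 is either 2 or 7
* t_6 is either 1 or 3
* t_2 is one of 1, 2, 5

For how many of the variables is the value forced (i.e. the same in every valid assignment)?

3

The 8 variables draw from only 8 values {1, 2, 3, 4, 5, 6, 7, 8}, so each is used; only t_4 can be 4, hence t_4 = 4.
The 7 still-open variables draw from only 7 values {1, 2, 3, 5, 6, 7, 8}, so each is used; only t_8 can be 8, hence t_8 = 8.
The 6 still-open variables together cover exactly {1, 2, 3, 5, 6, 7} — 6 values for 6 variables — and 5 appears only in t_2's list, so t_2 = 5.
The 2 variables t_1 and t_5 are confined to {2, 7}, which locks those values in; drop them from t_3.
Determined: t_2=5, t_4=4, t_8=8. The other variables each still have more than one consistent value. That makes 3.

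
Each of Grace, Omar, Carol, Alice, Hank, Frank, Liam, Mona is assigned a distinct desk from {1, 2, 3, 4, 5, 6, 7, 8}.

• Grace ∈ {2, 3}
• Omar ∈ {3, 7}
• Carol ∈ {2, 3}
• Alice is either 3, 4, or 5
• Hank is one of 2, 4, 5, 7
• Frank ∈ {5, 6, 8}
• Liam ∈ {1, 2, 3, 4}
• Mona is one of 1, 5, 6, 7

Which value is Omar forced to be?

The 8 variables together cover exactly {1, 2, 3, 4, 5, 6, 7, 8} — 8 values for 8 variables — and 8 appears only in Frank's list, so Frank = 8.
Among the 7 still-open variables, 6 fits only Mona (and all 7 values in {1, 2, 3, 4, 5, 6, 7} must be used), so Mona = 6.
Among the 6 still-open variables, 1 fits only Liam (and all 6 values in {1, 2, 3, 4, 5, 7} must be used), so Liam = 1.
The 2 variables Grace and Carol are confined to {2, 3}, which locks those values in; drop them from Omar, Alice, Hank.
So Omar = 7.

7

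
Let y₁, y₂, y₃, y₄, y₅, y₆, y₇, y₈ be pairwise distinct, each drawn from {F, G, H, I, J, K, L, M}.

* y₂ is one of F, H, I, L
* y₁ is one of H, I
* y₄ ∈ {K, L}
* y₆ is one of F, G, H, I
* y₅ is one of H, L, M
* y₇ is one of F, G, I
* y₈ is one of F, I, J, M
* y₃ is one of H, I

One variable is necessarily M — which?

y₅

The 8 variables together cover exactly {F, G, H, I, J, K, L, M} — 8 values for 8 variables — and J appears only in y₈'s list, so y₈ = J.
The 7 still-open variables draw from only 7 values {F, G, H, I, K, L, M}, so each is used; only y₄ can be K, hence y₄ = K.
The 6 still-open variables draw from only 6 values {F, G, H, I, L, M}, so each is used; only y₅ can be M, hence y₅ = M.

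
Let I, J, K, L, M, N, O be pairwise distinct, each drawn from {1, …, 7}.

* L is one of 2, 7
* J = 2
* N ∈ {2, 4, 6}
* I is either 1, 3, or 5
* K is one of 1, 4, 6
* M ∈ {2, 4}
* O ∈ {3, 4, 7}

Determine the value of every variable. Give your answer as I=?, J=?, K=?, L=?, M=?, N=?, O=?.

I=5, J=2, K=1, L=7, M=4, N=6, O=3

J has just one choice, so J = 2. Strike 2 from L, M, N.
L's domain is down to {7}, so L = 7. Eliminate 7 elsewhere: O.
That leaves M = 4. So K, N, O can't be 4.
N must be 6 (only option left). Eliminate 6 elsewhere: K.
That leaves O = 3. Strike 3 from I.
K must be 1 (only option left). So I can't be 1.
I must be 5 (only option left).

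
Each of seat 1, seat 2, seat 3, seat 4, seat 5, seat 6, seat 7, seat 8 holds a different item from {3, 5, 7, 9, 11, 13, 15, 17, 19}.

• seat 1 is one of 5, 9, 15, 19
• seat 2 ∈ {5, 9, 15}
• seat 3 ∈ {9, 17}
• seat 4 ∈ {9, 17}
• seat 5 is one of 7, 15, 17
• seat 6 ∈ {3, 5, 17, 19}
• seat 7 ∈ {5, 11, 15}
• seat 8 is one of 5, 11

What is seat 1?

The 8 variables together cover exactly {3, 5, 7, 9, 11, 15, 17, 19} — 8 values for 8 variables — and 3 appears only in seat 6's list, so seat 6 = 3.
The 7 still-open variables draw from only 7 values {5, 7, 9, 11, 15, 17, 19}, so each is used; only seat 5 can be 7, hence seat 5 = 7.
The 6 still-open variables together cover exactly {5, 9, 11, 15, 17, 19} — 6 values for 6 variables — and 19 appears only in seat 1's list, so seat 1 = 19.

19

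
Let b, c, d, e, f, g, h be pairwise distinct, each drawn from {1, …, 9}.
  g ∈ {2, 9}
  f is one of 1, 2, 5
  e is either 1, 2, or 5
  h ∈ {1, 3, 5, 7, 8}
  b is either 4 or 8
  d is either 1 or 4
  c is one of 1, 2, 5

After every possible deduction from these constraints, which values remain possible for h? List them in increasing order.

3, 7

The 3 variables c, e, f are confined to {1, 2, 5}, which locks those values in; drop them from d, g, h.
d must be 4 (only option left). So b can't be 4.
g's domain is down to {9}, so g = 9.
b has just one choice, so b = 8. Eliminate 8 elsewhere: h.
No further eliminations apply; h can still be any of 3, 7.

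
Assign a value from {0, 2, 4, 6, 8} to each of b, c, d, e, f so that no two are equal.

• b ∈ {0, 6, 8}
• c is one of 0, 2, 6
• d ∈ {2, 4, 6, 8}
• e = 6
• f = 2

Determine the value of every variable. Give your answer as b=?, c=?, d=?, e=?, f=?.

e has just one choice, so e = 6. Eliminate 6 elsewhere: b, c, d.
f must be 2 (only option left). So c, d can't be 2.
c must be 0 (only option left). Eliminate 0 elsewhere: b.
b must be 8 (only option left). Strike 8 from d.
d's domain is down to {4}, so d = 4.

b=8, c=0, d=4, e=6, f=2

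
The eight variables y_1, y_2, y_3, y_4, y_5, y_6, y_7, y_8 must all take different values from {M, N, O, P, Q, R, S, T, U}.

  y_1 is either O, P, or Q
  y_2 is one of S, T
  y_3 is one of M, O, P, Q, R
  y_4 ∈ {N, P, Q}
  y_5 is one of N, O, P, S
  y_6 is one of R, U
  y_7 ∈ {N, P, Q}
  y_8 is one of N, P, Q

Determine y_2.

y_4, y_7, y_8 share exactly the 3 values {N, P, Q}; by pigeonhole those values go to them, so strike N, P, Q from y_1, y_3, y_5.
y_1 has just one choice, so y_1 = O. Strike O from y_3, y_5.
y_5's domain is down to {S}, so y_5 = S. Eliminate S elsewhere: y_2.
So y_2 = T.

T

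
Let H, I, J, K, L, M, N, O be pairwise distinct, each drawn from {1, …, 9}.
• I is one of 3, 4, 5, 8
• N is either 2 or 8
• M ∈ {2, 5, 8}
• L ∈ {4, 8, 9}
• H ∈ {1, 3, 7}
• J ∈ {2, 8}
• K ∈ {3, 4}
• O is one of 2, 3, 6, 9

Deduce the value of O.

J and N between them cover only {2, 8} — a naked pair. Remove those values from I, L, M, O.
That leaves M = 5. Eliminate 5 elsewhere: I.
I and K share exactly the 2 values {3, 4}; by pigeonhole those values go to them, so strike 3, 4 from H, L, O.
L's domain is down to {9}, so L = 9. Remove 9 from O.
So O = 6.

6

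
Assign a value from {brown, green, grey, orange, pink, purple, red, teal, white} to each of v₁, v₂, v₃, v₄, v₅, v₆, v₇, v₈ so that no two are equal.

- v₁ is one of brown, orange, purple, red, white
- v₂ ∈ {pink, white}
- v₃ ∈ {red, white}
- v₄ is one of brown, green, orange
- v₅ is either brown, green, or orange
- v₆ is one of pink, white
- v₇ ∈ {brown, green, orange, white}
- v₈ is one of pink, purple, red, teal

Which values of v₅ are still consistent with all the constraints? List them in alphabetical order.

The 8 variables draw from only 8 values {brown, green, orange, pink, purple, red, teal, white}, so each is used; only v₈ can be teal, hence v₈ = teal.
The 7 still-open variables draw from only 7 values {brown, green, orange, pink, purple, red, white}, so each is used; only v₁ can be purple, hence v₁ = purple.
The 6 still-open variables together cover exactly {brown, green, orange, pink, red, white} — 6 values for 6 variables — and red appears only in v₃'s list, so v₃ = red.
v₂ and v₆ share exactly the 2 values {pink, white}; by pigeonhole those values go to them, so strike pink, white from v₇.
No further eliminations apply; v₅ can still be any of brown, green, orange.

brown, green, orange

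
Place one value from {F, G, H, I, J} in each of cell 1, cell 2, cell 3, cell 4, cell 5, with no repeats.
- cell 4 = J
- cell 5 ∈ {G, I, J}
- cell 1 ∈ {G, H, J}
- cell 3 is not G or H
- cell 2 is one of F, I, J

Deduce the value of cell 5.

cell 4 must be J (only option left). Eliminate J elsewhere: cell 1, cell 2, cell 3, cell 5.
Among the 4 still-open variables, H fits only cell 1 (and all 4 values in {F, G, H, I} must be used), so cell 1 = H.
The 3 still-open variables draw from only 3 values {F, G, I}, so each is used; only cell 5 can be G, hence cell 5 = G.

G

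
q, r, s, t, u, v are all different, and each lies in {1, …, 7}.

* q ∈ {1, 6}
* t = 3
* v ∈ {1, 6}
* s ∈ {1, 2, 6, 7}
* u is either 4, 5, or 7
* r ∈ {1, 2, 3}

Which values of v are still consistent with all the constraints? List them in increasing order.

t has just one choice, so t = 3. Eliminate 3 elsewhere: r.
q and v between them cover only {1, 6} — a naked pair. Remove those values from r, s.
r's domain is down to {2}, so r = 2. Strike 2 from s.
That leaves s = 7. Remove 7 from u.
No further eliminations apply; v can still be any of 1, 6.

1, 6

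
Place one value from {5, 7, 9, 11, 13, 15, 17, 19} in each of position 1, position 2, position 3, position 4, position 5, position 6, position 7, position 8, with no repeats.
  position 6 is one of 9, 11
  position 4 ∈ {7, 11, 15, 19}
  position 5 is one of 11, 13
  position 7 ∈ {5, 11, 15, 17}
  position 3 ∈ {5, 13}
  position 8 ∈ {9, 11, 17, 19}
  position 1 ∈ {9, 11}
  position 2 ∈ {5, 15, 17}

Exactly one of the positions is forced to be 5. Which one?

position 3

The 8 variables draw from only 8 values {5, 7, 9, 11, 13, 15, 17, 19}, so each is used; only position 4 can be 7, hence position 4 = 7.
The 7 still-open variables draw from only 7 values {5, 9, 11, 13, 15, 17, 19}, so each is used; only position 8 can be 19, hence position 8 = 19.
position 1 and position 6 between them cover only {9, 11} — a naked pair. Remove those values from position 5, position 7.
position 5's domain is down to {13}, so position 5 = 13. Strike 13 from position 3.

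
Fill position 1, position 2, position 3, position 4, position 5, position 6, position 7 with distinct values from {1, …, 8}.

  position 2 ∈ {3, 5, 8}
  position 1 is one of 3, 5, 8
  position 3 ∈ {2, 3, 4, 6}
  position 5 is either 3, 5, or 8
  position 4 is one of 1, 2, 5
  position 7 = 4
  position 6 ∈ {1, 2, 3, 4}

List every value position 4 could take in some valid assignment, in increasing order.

position 7 must be 4 (only option left). Eliminate 4 elsewhere: position 3, position 6.
The 6 still-open variables together cover exactly {1, 2, 3, 5, 6, 8} — 6 values for 6 variables — and 6 appears only in position 3's list, so position 3 = 6.
position 1, position 2, position 5 share exactly the 3 values {3, 5, 8}; by pigeonhole those values go to them, so strike 3, 5, 8 from position 4, position 6.
No further eliminations apply; position 4 can still be any of 1, 2.

1, 2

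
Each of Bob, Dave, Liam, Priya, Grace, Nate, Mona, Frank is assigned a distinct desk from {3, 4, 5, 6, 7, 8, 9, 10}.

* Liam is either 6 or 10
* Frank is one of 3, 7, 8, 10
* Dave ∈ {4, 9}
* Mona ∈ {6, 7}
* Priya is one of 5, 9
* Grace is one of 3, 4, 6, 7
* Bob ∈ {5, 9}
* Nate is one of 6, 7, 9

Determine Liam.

10

Among the 8 variables, 8 fits only Frank (and all 8 values in {3, 4, 5, 6, 7, 8, 9, 10} must be used), so Frank = 8.
The 7 still-open variables draw from only 7 values {3, 4, 5, 6, 7, 9, 10}, so each is used; only Grace can be 3, hence Grace = 3.
The 6 still-open variables draw from only 6 values {4, 5, 6, 7, 9, 10}, so each is used; only Dave can be 4, hence Dave = 4.
Among the 5 still-open variables, 10 fits only Liam (and all 5 values in {5, 6, 7, 9, 10} must be used), so Liam = 10.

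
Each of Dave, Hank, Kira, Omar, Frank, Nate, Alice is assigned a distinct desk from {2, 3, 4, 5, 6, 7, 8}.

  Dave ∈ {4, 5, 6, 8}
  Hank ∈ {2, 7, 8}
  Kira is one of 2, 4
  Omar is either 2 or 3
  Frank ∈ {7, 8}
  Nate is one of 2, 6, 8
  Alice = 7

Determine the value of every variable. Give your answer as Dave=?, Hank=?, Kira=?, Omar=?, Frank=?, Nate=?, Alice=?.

Dave=5, Hank=2, Kira=4, Omar=3, Frank=8, Nate=6, Alice=7

Alice's domain is down to {7}, so Alice = 7. So Hank, Frank can't be 7.
Frank must be 8 (only option left). Strike 8 from Dave, Hank, Nate.
That leaves Hank = 2. Remove 2 from Kira, Omar, Nate.
That leaves Kira = 4. Strike 4 from Dave.
Omar must be 3 (only option left).
Nate's domain is down to {6}, so Nate = 6. Remove 6 from Dave.
Dave must be 5 (only option left).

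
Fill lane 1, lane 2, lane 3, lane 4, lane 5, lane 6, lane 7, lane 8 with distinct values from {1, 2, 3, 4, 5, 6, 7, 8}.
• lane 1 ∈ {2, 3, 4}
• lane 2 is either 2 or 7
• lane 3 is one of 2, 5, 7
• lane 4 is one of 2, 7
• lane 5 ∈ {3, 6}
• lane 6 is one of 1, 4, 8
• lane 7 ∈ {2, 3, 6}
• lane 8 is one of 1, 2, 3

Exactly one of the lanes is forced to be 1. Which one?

Among the 8 variables, 5 fits only lane 3 (and all 8 values in {1, 2, 3, 4, 5, 6, 7, 8} must be used), so lane 3 = 5.
Among the 7 still-open variables, 8 fits only lane 6 (and all 7 values in {1, 2, 3, 4, 6, 7, 8} must be used), so lane 6 = 8.
The 6 still-open variables draw from only 6 values {1, 2, 3, 4, 6, 7}, so each is used; only lane 8 can be 1, hence lane 8 = 1.

lane 8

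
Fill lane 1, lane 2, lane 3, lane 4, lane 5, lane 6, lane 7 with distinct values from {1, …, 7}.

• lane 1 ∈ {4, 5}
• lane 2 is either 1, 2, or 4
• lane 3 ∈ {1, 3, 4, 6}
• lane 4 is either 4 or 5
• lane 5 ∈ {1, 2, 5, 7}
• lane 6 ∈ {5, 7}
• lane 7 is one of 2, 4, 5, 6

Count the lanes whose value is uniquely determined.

3

Among the 7 variables, 3 fits only lane 3 (and all 7 values in {1, 2, 3, 4, 5, 6, 7} must be used), so lane 3 = 3.
Among the 6 still-open variables, 6 fits only lane 7 (and all 6 values in {1, 2, 4, 5, 6, 7} must be used), so lane 7 = 6.
lane 1 and lane 4 between them cover only {4, 5} — a naked pair. Remove those values from lane 2, lane 5, lane 6.
lane 6 has just one choice, so lane 6 = 7. Remove 7 from lane 5.
Determined: lane 3=3, lane 6=7, lane 7=6. The other lanes each still have more than one consistent value. That makes 3.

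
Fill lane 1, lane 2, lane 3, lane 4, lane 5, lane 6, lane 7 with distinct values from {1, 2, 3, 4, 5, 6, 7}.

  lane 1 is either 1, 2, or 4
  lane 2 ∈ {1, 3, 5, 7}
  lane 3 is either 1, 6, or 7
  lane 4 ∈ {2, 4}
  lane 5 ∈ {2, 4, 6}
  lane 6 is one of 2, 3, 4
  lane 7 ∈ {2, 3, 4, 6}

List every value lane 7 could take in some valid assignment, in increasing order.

2, 3, 4, 6

Among the 7 variables, 5 fits only lane 2 (and all 7 values in {1, 2, 3, 4, 5, 6, 7} must be used), so lane 2 = 5.
Among the 6 still-open variables, 7 fits only lane 3 (and all 6 values in {1, 2, 3, 4, 6, 7} must be used), so lane 3 = 7.
Among the 5 still-open variables, 1 fits only lane 1 (and all 5 values in {1, 2, 3, 4, 6} must be used), so lane 1 = 1.
No further eliminations apply; lane 7 can still be any of 2, 3, 4, 6.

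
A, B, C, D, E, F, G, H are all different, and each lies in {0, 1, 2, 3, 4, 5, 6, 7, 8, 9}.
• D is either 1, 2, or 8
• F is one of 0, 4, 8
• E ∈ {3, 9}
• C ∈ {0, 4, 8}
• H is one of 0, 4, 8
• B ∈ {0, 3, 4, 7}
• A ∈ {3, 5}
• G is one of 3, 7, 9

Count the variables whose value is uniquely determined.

The 3 variables C, F, H are confined to {0, 4, 8}, which locks those values in; drop them from B, D.
B, E, G share exactly the 3 values {3, 7, 9}; by pigeonhole those values go to them, so strike 3, 7, 9 from A.
A has just one choice, so A = 5.
Determined: A=5. The other variables each still have more than one consistent value. That makes 1.

1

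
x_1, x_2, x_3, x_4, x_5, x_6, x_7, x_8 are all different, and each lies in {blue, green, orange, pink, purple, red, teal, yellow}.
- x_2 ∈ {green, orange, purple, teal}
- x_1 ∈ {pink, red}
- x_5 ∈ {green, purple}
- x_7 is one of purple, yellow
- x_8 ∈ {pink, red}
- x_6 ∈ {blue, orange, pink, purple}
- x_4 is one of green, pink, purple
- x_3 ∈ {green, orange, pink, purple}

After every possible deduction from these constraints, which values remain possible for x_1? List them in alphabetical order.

pink, red

The 8 variables together cover exactly {blue, green, orange, pink, purple, red, teal, yellow} — 8 values for 8 variables — and blue appears only in x_6's list, so x_6 = blue.
Among the 7 still-open variables, teal fits only x_2 (and all 7 values in {green, orange, pink, purple, red, teal, yellow} must be used), so x_2 = teal.
The 6 still-open variables together cover exactly {green, orange, pink, purple, red, yellow} — 6 values for 6 variables — and orange appears only in x_3's list, so x_3 = orange.
The 5 still-open variables draw from only 5 values {green, pink, purple, red, yellow}, so each is used; only x_7 can be yellow, hence x_7 = yellow.
x_1 and x_8 between them cover only {pink, red} — a naked pair. Remove those values from x_4.
No further eliminations apply; x_1 can still be any of pink, red.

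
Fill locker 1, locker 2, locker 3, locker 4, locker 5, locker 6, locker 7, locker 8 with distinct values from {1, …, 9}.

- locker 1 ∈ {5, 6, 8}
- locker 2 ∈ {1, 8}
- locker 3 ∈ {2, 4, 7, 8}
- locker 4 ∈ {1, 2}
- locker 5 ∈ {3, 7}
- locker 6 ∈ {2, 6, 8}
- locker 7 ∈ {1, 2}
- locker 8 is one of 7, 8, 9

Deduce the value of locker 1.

locker 4 and locker 7 between them cover only {1, 2} — a naked pair. Remove those values from locker 2, locker 3, locker 6.
That leaves locker 2 = 8. Strike 8 from locker 1, locker 3, locker 6, locker 8.
locker 6 must be 6 (only option left). Strike 6 from locker 1.
So locker 1 = 5.

5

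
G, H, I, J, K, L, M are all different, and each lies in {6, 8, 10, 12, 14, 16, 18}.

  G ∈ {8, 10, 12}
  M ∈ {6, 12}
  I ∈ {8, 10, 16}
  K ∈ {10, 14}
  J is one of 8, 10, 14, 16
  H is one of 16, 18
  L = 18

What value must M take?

L has just one choice, so L = 18. Eliminate 18 elsewhere: H.
H must be 16 (only option left). Remove 16 from I, J.
Among the 5 still-open variables, 6 fits only M (and all 5 values in {6, 8, 10, 12, 14} must be used), so M = 6.

6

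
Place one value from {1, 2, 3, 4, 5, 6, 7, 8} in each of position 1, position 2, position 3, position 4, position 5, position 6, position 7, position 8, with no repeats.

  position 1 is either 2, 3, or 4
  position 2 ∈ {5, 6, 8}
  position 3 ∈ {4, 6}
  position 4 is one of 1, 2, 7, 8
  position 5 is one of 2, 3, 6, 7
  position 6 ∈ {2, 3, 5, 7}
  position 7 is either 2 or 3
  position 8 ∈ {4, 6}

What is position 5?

7

The 8 variables draw from only 8 values {1, 2, 3, 4, 5, 6, 7, 8}, so each is used; only position 4 can be 1, hence position 4 = 1.
Among the 7 still-open variables, 8 fits only position 2 (and all 7 values in {2, 3, 4, 5, 6, 7, 8} must be used), so position 2 = 8.
The 6 still-open variables draw from only 6 values {2, 3, 4, 5, 6, 7}, so each is used; only position 6 can be 5, hence position 6 = 5.
Among the 5 still-open variables, 7 fits only position 5 (and all 5 values in {2, 3, 4, 6, 7} must be used), so position 5 = 7.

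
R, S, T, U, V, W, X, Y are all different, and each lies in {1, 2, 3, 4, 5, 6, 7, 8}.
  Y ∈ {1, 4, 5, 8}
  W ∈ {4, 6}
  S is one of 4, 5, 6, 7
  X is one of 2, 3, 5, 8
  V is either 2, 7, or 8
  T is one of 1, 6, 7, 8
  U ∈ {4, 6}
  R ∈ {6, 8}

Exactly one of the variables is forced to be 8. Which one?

R

Among the 8 variables, 3 fits only X (and all 8 values in {1, 2, 3, 4, 5, 6, 7, 8} must be used), so X = 3.
Among the 7 still-open variables, 2 fits only V (and all 7 values in {1, 2, 4, 5, 6, 7, 8} must be used), so V = 2.
U and W between them cover only {4, 6} — a naked pair. Remove those values from R, S, T, Y.
So 8 goes to R.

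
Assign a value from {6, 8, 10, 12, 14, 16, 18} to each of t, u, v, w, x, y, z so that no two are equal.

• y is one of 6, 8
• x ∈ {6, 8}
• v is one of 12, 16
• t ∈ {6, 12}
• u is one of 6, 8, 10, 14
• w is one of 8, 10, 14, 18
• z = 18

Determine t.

12

z must be 18 (only option left). Strike 18 from w.
Among the 6 still-open variables, 16 fits only v (and all 6 values in {6, 8, 10, 12, 14, 16} must be used), so v = 16.
The 5 still-open variables together cover exactly {6, 8, 10, 12, 14} — 5 values for 5 variables — and 12 appears only in t's list, so t = 12.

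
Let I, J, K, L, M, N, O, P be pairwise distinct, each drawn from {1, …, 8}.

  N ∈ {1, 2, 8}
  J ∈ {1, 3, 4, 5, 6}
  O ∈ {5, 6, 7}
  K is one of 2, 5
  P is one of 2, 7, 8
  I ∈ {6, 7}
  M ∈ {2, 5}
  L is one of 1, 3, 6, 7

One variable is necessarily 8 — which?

The 8 variables together cover exactly {1, 2, 3, 4, 5, 6, 7, 8} — 8 values for 8 variables — and 4 appears only in J's list, so J = 4.
The 7 still-open variables draw from only 7 values {1, 2, 3, 5, 6, 7, 8}, so each is used; only L can be 3, hence L = 3.
Among the 6 still-open variables, 1 fits only N (and all 6 values in {1, 2, 5, 6, 7, 8} must be used), so N = 1.
Among the 5 still-open variables, 8 fits only P (and all 5 values in {2, 5, 6, 7, 8} must be used), so P = 8.

P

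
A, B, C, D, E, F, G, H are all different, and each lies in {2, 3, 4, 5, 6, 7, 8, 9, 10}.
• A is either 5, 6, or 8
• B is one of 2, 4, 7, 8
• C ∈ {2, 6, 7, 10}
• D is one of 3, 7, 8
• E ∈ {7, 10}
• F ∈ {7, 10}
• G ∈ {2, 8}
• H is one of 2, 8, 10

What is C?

6

Among the 8 variables, 3 fits only D (and all 8 values in {2, 3, 4, 5, 6, 7, 8, 10} must be used), so D = 3.
Among the 7 still-open variables, 4 fits only B (and all 7 values in {2, 4, 5, 6, 7, 8, 10} must be used), so B = 4.
The 6 still-open variables together cover exactly {2, 5, 6, 7, 8, 10} — 6 values for 6 variables — and 5 appears only in A's list, so A = 5.
Among the 5 still-open variables, 6 fits only C (and all 5 values in {2, 6, 7, 8, 10} must be used), so C = 6.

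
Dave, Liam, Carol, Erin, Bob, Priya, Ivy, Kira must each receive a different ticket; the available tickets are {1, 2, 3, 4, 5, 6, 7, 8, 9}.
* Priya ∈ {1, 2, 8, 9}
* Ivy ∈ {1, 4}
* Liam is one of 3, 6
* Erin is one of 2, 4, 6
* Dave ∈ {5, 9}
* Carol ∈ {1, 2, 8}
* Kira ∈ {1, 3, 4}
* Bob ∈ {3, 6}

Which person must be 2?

Among the 8 variables, 5 fits only Dave (and all 8 values in {1, 2, 3, 4, 5, 6, 8, 9} must be used), so Dave = 5.
The 7 still-open variables draw from only 7 values {1, 2, 3, 4, 6, 8, 9}, so each is used; only Priya can be 9, hence Priya = 9.
The 6 still-open variables together cover exactly {1, 2, 3, 4, 6, 8} — 6 values for 6 variables — and 8 appears only in Carol's list, so Carol = 8.
The 5 still-open variables together cover exactly {1, 2, 3, 4, 6} — 5 values for 5 variables — and 2 appears only in Erin's list, so Erin = 2.

Erin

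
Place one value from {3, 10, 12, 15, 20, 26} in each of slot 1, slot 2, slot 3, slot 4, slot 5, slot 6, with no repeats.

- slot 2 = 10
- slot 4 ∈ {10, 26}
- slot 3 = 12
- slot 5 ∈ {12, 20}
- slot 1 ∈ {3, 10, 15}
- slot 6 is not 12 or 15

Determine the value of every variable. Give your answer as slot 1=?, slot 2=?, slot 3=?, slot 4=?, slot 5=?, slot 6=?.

slot 1=15, slot 2=10, slot 3=12, slot 4=26, slot 5=20, slot 6=3

slot 2's domain is down to {10}, so slot 2 = 10. Remove 10 from slot 1, slot 4, slot 6.
slot 3 has just one choice, so slot 3 = 12. Eliminate 12 elsewhere: slot 5.
slot 4 must be 26 (only option left). So slot 6 can't be 26.
slot 5 has just one choice, so slot 5 = 20. Remove 20 from slot 6.
slot 6 must be 3 (only option left). Eliminate 3 elsewhere: slot 1.
That leaves slot 1 = 15.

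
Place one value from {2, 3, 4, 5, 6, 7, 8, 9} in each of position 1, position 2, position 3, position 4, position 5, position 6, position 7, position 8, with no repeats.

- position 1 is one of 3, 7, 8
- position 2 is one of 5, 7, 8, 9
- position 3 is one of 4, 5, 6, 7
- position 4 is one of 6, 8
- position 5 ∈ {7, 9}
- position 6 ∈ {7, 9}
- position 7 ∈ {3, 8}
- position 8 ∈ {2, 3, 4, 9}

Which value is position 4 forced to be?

The 8 variables draw from only 8 values {2, 3, 4, 5, 6, 7, 8, 9}, so each is used; only position 8 can be 2, hence position 8 = 2.
The 7 still-open variables together cover exactly {3, 4, 5, 6, 7, 8, 9} — 7 values for 7 variables — and 4 appears only in position 3's list, so position 3 = 4.
The 6 still-open variables draw from only 6 values {3, 5, 6, 7, 8, 9}, so each is used; only position 2 can be 5, hence position 2 = 5.
The 5 still-open variables draw from only 5 values {3, 6, 7, 8, 9}, so each is used; only position 4 can be 6, hence position 4 = 6.

6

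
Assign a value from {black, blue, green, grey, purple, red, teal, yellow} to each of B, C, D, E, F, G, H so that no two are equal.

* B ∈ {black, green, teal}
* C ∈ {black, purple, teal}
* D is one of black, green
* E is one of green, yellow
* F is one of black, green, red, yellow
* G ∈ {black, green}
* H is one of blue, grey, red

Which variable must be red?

F

D and G share exactly the 2 values {black, green}; by pigeonhole those values go to them, so strike black, green from B, C, E, F.
B must be teal (only option left). Remove teal from C.
C's domain is down to {purple}, so C = purple.
E's domain is down to {yellow}, so E = yellow. So F can't be yellow.
So red goes to F.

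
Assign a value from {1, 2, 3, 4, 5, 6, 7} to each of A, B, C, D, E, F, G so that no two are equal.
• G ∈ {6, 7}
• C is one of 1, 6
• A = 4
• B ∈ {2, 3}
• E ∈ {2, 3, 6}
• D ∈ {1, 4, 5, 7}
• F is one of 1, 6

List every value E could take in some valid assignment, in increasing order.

2, 3

A has just one choice, so A = 4. So D can't be 4.
The 6 still-open variables together cover exactly {1, 2, 3, 5, 6, 7} — 6 values for 6 variables — and 5 appears only in D's list, so D = 5.
Among the 5 still-open variables, 7 fits only G (and all 5 values in {1, 2, 3, 6, 7} must be used), so G = 7.
The 2 variables C and F are confined to {1, 6}, which locks those values in; drop them from E.
No further eliminations apply; E can still be any of 2, 3.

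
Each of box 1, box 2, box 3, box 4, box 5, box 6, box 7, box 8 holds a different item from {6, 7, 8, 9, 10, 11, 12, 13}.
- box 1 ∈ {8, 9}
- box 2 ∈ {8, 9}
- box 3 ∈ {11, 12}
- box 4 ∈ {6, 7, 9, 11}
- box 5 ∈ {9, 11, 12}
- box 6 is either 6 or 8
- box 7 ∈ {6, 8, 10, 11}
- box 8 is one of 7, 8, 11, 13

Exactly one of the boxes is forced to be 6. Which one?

box 6

The 8 variables draw from only 8 values {6, 7, 8, 9, 10, 11, 12, 13}, so each is used; only box 7 can be 10, hence box 7 = 10.
Among the 7 still-open variables, 13 fits only box 8 (and all 7 values in {6, 7, 8, 9, 11, 12, 13} must be used), so box 8 = 13.
The 6 still-open variables draw from only 6 values {6, 7, 8, 9, 11, 12}, so each is used; only box 4 can be 7, hence box 4 = 7.
The 5 still-open variables draw from only 5 values {6, 8, 9, 11, 12}, so each is used; only box 6 can be 6, hence box 6 = 6.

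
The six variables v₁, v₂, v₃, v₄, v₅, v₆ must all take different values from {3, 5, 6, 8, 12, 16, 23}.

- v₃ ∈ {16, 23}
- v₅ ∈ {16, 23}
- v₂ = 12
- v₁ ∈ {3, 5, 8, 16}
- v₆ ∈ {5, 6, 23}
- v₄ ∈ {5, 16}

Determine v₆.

6

v₂ has just one choice, so v₂ = 12.
v₃ and v₅ between them cover only {16, 23} — a naked pair. Remove those values from v₁, v₄, v₆.
v₄'s domain is down to {5}, so v₄ = 5. Remove 5 from v₁, v₆.
So v₆ = 6.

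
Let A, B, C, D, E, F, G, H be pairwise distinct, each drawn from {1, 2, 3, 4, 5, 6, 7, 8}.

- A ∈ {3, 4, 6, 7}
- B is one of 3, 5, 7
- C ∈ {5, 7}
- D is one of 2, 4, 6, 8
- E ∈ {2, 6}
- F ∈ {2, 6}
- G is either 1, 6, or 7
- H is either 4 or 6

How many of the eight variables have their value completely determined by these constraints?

The 8 variables together cover exactly {1, 2, 3, 4, 5, 6, 7, 8} — 8 values for 8 variables — and 1 appears only in G's list, so G = 1.
The 7 still-open variables draw from only 7 values {2, 3, 4, 5, 6, 7, 8}, so each is used; only D can be 8, hence D = 8.
The 2 variables E and F are confined to {2, 6}, which locks those values in; drop them from A, H.
H's domain is down to {4}, so H = 4. Remove 4 from A.
Determined: D=8, G=1, H=4. The other variables each still have more than one consistent value. That makes 3.

3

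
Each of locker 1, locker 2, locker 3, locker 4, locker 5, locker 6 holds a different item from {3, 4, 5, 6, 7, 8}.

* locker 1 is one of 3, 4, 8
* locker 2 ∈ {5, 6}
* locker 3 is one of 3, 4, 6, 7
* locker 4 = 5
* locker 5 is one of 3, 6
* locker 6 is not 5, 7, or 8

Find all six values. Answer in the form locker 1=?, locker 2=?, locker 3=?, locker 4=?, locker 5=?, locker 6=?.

locker 4 has just one choice, so locker 4 = 5. So locker 2 can't be 5.
locker 2 has just one choice, so locker 2 = 6. Eliminate 6 elsewhere: locker 3, locker 5, locker 6.
locker 5 must be 3 (only option left). Strike 3 from locker 1, locker 3, locker 6.
That leaves locker 6 = 4. So locker 1, locker 3 can't be 4.
That leaves locker 1 = 8.
locker 3's domain is down to {7}, so locker 3 = 7.

locker 1=8, locker 2=6, locker 3=7, locker 4=5, locker 5=3, locker 6=4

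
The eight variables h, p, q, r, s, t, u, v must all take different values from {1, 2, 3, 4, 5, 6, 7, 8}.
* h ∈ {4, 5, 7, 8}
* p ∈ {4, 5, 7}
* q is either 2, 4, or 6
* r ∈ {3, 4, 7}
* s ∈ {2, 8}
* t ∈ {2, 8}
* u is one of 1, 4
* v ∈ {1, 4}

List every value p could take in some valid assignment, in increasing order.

Among the 8 variables, 3 fits only r (and all 8 values in {1, 2, 3, 4, 5, 6, 7, 8} must be used), so r = 3.
The 7 still-open variables draw from only 7 values {1, 2, 4, 5, 6, 7, 8}, so each is used; only q can be 6, hence q = 6.
s and t between them cover only {2, 8} — a naked pair. Remove those values from h.
The 2 variables u and v are confined to {1, 4}, which locks those values in; drop them from h, p.
No further eliminations apply; p can still be any of 5, 7.

5, 7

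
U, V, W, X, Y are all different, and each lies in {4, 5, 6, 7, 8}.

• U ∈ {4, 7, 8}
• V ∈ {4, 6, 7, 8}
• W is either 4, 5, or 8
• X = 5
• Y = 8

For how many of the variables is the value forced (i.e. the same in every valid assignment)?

5

X's domain is down to {5}, so X = 5. Strike 5 from W.
Y must be 8 (only option left). Eliminate 8 elsewhere: U, V, W.
That leaves W = 4. So U, V can't be 4.
U's domain is down to {7}, so U = 7. Strike 7 from V.
V must be 6 (only option left).
Every variable is fixed: U=7, V=6, W=4, X=5, Y=8. That makes 5.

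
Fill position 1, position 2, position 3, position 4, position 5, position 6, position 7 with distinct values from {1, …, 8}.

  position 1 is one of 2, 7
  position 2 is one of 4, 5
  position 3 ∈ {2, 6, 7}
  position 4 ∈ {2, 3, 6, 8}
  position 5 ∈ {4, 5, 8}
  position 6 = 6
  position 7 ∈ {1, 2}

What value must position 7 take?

position 6 has just one choice, so position 6 = 6. So position 3, position 4 can't be 6.
position 1 and position 3 share exactly the 2 values {2, 7}; by pigeonhole those values go to them, so strike 2, 7 from position 4, position 7.
So position 7 = 1.

1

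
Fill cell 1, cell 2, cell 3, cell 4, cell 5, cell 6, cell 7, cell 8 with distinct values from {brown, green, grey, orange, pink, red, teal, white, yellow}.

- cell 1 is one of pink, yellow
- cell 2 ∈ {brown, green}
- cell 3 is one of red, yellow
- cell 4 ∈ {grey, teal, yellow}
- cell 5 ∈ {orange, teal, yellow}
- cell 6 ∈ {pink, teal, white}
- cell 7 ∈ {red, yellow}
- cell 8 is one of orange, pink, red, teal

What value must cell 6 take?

The 2 variables cell 3 and cell 7 are confined to {red, yellow}, which locks those values in; drop them from cell 1, cell 4, cell 5, cell 8.
cell 1 has just one choice, so cell 1 = pink. So cell 6, cell 8 can't be pink.
cell 5 and cell 8 between them cover only {orange, teal} — a naked pair. Remove those values from cell 4, cell 6.
So cell 6 = white.

white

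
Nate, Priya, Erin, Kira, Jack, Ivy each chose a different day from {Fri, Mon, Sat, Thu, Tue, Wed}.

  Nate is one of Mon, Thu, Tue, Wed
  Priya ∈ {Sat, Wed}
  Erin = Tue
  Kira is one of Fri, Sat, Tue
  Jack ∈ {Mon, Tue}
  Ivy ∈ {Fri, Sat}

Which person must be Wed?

Priya

Erin's domain is down to {Tue}, so Erin = Tue. So Nate, Kira, Jack can't be Tue.
Jack's domain is down to {Mon}, so Jack = Mon. Strike Mon from Nate.
The 4 still-open variables draw from only 4 values {Fri, Sat, Thu, Wed}, so each is used; only Nate can be Thu, hence Nate = Thu.
The 3 still-open variables together cover exactly {Fri, Sat, Wed} — 3 values for 3 variables — and Wed appears only in Priya's list, so Priya = Wed.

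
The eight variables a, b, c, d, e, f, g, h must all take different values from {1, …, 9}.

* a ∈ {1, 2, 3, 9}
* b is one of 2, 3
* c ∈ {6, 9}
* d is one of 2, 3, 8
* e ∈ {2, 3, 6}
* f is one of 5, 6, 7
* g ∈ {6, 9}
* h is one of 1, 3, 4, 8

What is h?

The 2 variables c and g are confined to {6, 9}, which locks those values in; drop them from a, e, f.
b and e between them cover only {2, 3} — a naked pair. Remove those values from a, d, h.
a has just one choice, so a = 1. Eliminate 1 elsewhere: h.
That leaves d = 8. Remove 8 from h.
So h = 4.

4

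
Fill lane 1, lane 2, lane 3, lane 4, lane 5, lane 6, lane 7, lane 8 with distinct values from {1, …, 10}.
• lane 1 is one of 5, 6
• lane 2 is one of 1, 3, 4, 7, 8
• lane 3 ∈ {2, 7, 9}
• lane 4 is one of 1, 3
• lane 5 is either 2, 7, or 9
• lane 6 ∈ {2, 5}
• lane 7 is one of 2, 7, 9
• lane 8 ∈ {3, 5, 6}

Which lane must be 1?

lane 4

lane 3, lane 5, lane 7 between them cover only {2, 7, 9} — a naked triple. Remove those values from lane 2, lane 6.
lane 6 must be 5 (only option left). Eliminate 5 elsewhere: lane 1, lane 8.
That leaves lane 1 = 6. Eliminate 6 elsewhere: lane 8.
lane 8's domain is down to {3}, so lane 8 = 3. Remove 3 from lane 2, lane 4.
So 1 goes to lane 4.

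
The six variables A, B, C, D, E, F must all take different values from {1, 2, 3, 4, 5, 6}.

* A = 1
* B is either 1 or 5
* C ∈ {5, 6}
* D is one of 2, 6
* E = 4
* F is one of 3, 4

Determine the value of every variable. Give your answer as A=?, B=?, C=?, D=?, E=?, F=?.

A must be 1 (only option left). Remove 1 from B.
B's domain is down to {5}, so B = 5. Remove 5 from C.
C must be 6 (only option left). Eliminate 6 elsewhere: D.
D must be 2 (only option left).
E has just one choice, so E = 4. Strike 4 from F.
F must be 3 (only option left).

A=1, B=5, C=6, D=2, E=4, F=3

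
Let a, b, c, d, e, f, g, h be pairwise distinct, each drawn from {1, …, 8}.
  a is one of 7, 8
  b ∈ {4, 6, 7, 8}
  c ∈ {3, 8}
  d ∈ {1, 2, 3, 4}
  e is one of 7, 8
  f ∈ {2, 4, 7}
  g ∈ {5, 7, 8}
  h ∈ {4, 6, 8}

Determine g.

5

The 8 variables together cover exactly {1, 2, 3, 4, 5, 6, 7, 8} — 8 values for 8 variables — and 1 appears only in d's list, so d = 1.
Among the 7 still-open variables, 2 fits only f (and all 7 values in {2, 3, 4, 5, 6, 7, 8} must be used), so f = 2.
Among the 6 still-open variables, 3 fits only c (and all 6 values in {3, 4, 5, 6, 7, 8} must be used), so c = 3.
The 5 still-open variables together cover exactly {4, 5, 6, 7, 8} — 5 values for 5 variables — and 5 appears only in g's list, so g = 5.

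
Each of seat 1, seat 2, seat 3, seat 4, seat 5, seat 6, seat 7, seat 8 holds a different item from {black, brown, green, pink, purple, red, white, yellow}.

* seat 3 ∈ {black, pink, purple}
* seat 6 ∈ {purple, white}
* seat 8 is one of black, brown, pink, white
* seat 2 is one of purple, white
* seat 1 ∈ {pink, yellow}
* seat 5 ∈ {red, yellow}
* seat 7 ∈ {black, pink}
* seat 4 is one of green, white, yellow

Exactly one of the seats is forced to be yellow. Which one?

The 8 variables together cover exactly {black, brown, green, pink, purple, red, white, yellow} — 8 values for 8 variables — and brown appears only in seat 8's list, so seat 8 = brown.
Among the 7 still-open variables, green fits only seat 4 (and all 7 values in {black, green, pink, purple, red, white, yellow} must be used), so seat 4 = green.
Among the 6 still-open variables, red fits only seat 5 (and all 6 values in {black, pink, purple, red, white, yellow} must be used), so seat 5 = red.
Among the 5 still-open variables, yellow fits only seat 1 (and all 5 values in {black, pink, purple, white, yellow} must be used), so seat 1 = yellow.

seat 1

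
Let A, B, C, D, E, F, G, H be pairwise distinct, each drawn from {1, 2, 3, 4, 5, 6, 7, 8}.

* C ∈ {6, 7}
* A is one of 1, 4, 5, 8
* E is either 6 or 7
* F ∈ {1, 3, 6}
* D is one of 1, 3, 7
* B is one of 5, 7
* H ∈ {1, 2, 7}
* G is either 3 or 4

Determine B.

Among the 8 variables, 2 fits only H (and all 8 values in {1, 2, 3, 4, 5, 6, 7, 8} must be used), so H = 2.
The 7 still-open variables draw from only 7 values {1, 3, 4, 5, 6, 7, 8}, so each is used; only A can be 8, hence A = 8.
Among the 6 still-open variables, 4 fits only G (and all 6 values in {1, 3, 4, 5, 6, 7} must be used), so G = 4.
The 5 still-open variables draw from only 5 values {1, 3, 5, 6, 7}, so each is used; only B can be 5, hence B = 5.

5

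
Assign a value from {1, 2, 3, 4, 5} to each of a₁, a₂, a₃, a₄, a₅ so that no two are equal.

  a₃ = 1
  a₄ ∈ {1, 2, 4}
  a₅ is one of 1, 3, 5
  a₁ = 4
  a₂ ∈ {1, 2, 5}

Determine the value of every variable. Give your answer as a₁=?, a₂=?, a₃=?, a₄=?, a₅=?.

a₁ must be 4 (only option left). Eliminate 4 elsewhere: a₄.
a₃ has just one choice, so a₃ = 1. So a₂, a₄, a₅ can't be 1.
That leaves a₄ = 2. So a₂ can't be 2.
That leaves a₂ = 5. Remove 5 from a₅.
a₅ must be 3 (only option left).

a₁=4, a₂=5, a₃=1, a₄=2, a₅=3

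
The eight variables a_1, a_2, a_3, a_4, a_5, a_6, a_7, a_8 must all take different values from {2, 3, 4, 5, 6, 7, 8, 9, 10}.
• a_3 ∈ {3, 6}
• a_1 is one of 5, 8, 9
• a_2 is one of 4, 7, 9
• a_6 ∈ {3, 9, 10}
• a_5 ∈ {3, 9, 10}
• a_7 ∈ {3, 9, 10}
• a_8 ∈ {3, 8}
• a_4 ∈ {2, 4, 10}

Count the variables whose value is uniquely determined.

3

a_5, a_6, a_7 share exactly the 3 values {3, 9, 10}; by pigeonhole those values go to them, so strike 3, 9, 10 from a_1, a_2, a_3, a_4, a_8.
a_3 has just one choice, so a_3 = 6.
a_8's domain is down to {8}, so a_8 = 8. So a_1 can't be 8.
a_1's domain is down to {5}, so a_1 = 5.
Determined: a_1=5, a_3=6, a_8=8. The other variables each still have more than one consistent value. That makes 3.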